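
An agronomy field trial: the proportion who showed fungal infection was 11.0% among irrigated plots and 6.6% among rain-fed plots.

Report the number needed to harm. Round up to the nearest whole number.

NNH: 23

absolute risk difference = 0.044000
1 / 0.044000 = 22.727 → round up → 23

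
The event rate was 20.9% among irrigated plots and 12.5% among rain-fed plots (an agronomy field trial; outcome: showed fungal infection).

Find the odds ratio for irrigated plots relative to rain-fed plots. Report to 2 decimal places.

odds, irrigated plots = 0.2090/0.7910 = 0.2642
odds, rain-fed plots = 0.1250/0.8750 = 0.1429
OR = 0.2642 / 0.1429 = 1.85

OR = 1.85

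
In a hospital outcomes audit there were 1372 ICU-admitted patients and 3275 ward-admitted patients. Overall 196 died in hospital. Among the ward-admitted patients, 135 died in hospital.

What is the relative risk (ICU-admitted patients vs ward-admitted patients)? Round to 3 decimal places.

ICU-admitted patients with the outcome: 196 − 135 = 61
ICU-admitted patients without the outcome: 1372 − 61 = 1311
ward-admitted patients without the outcome: 3275 − 135 = 3140
risk, ICU-admitted patients = 61/1372 = 0.04446
risk, ward-admitted patients = 135/3275 = 0.04122
RR = 0.04446 / 0.04122 = 1.079

RR ≈ 1.079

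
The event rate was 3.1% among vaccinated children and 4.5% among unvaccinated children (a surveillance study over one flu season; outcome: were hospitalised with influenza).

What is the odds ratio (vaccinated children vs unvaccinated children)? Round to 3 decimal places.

OR: 0.679

odds, vaccinated children = 0.03100/0.96900 = 0.03199
odds, unvaccinated children = 0.04500/0.95500 = 0.04712
OR = 0.03199 / 0.04712 = 0.679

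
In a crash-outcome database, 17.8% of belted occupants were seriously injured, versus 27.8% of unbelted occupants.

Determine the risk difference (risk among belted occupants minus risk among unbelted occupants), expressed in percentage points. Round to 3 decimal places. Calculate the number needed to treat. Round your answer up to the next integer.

RD = -10.000; NNT = 10

risk difference = 0.1780 − 0.2780 = -0.1000 → -10.000 percentage points
absolute risk difference = 0.100000
1 / 0.100000 = 10.000 → round up → 10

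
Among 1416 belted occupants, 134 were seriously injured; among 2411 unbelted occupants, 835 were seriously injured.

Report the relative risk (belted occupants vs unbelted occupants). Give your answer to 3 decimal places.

0.273

risk, belted occupants = 134/1416 = 0.0946
risk, unbelted occupants = 835/2411 = 0.3463
RR = 0.0946 / 0.3463 = 0.273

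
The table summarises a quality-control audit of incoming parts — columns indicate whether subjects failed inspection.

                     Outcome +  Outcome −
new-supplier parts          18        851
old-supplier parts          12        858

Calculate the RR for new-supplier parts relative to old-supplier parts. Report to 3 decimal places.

1.502

risk, new-supplier parts = 18/869 = 0.02071
risk, old-supplier parts = 12/870 = 0.01379
RR = 0.02071 / 0.01379 = 1.502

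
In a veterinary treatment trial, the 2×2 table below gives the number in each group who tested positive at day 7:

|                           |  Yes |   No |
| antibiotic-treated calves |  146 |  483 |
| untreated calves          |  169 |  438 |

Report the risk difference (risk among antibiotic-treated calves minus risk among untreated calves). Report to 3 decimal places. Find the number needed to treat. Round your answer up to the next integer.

RD = -0.046; NNT = 22

risk, antibiotic-treated calves = 146/629 = 0.2321
risk, untreated calves = 169/607 = 0.2784
risk difference = 0.2321 − 0.2784 = -0.046
absolute risk difference = 0.046304
1 / 0.046304 = 21.596 → round up → 22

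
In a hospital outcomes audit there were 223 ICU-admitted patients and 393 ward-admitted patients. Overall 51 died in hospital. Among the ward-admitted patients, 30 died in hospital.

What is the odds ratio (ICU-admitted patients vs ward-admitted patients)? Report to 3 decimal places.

OR ≈ 1.258

ICU-admitted patients with the outcome: 51 − 30 = 21
ICU-admitted patients without the outcome: 223 − 21 = 202
ward-admitted patients without the outcome: 393 − 30 = 363
OR = (21 × 363) / (202 × 30) = 7623/6060 ≈ 1.258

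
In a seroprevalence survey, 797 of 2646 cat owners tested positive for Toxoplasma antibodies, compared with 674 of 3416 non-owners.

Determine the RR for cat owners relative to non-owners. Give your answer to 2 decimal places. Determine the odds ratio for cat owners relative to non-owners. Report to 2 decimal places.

risk, cat owners = 797/2646 = 0.3012
risk, non-owners = 674/3416 = 0.1973
RR = 0.3012 / 0.1973 = 1.53
odds, cat owners = 797/1849 = 0.4310
odds, non-owners = 674/2742 = 0.2458
OR = 0.4310 / 0.2458 = 1.75

RR = 1.53; OR = 1.75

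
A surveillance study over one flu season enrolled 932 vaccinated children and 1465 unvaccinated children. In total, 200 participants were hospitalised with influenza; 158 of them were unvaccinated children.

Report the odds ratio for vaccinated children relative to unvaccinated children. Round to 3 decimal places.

vaccinated children with the outcome: 200 − 158 = 42
vaccinated children without the outcome: 932 − 42 = 890
unvaccinated children without the outcome: 1465 − 158 = 1307
OR = (42 × 1307) / (890 × 158) = 54894/140620 ≈ 0.390

0.390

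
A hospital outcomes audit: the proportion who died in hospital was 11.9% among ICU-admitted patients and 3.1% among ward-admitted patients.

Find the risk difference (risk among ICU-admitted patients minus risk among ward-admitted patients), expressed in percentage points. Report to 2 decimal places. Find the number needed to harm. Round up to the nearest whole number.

risk difference = 0.11900 − 0.03100 = 0.08800 → 8.80 percentage points
absolute risk difference = 0.088000
1 / 0.088000 = 11.364 → round up → 12

RD = 8.80; NNH = 12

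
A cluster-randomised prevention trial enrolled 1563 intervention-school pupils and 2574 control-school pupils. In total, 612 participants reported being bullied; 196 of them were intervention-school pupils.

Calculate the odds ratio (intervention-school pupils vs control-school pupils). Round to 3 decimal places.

OR ≈ 0.744

intervention-school pupils without the outcome: 1563 − 196 = 1367
control-school pupils with the outcome: 612 − 196 = 416
control-school pupils without the outcome: 2574 − 416 = 2158
OR = (196 × 2158) / (1367 × 416) = 422968/568672 ≈ 0.744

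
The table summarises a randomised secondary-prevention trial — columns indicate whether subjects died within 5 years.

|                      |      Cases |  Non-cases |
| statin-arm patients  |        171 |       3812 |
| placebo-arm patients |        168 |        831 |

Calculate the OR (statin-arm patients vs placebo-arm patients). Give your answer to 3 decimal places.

OR ≈ 0.222

odds, statin-arm patients = 171/3812 = 0.04486
odds, placebo-arm patients = 168/831 = 0.20217
OR = 0.04486 / 0.20217 = 0.222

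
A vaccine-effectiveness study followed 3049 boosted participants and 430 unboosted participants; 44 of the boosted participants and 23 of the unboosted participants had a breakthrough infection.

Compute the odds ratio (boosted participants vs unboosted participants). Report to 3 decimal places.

OR = (44 × 407) / (3005 × 23) = 17908/69115 ≈ 0.259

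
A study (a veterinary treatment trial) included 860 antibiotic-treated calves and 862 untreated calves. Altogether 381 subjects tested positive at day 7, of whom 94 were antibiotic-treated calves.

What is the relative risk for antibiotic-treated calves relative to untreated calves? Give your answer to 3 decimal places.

antibiotic-treated calves without the outcome: 860 − 94 = 766
untreated calves with the outcome: 381 − 94 = 287
untreated calves without the outcome: 862 − 287 = 575
risk, antibiotic-treated calves = 94/860 = 0.1093
risk, untreated calves = 287/862 = 0.3329
RR = 0.1093 / 0.3329 = 0.328

0.328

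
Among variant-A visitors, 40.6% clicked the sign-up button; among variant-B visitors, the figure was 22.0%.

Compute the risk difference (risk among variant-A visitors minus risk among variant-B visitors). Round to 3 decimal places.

risk difference = 0.4060 − 0.2200 = 0.186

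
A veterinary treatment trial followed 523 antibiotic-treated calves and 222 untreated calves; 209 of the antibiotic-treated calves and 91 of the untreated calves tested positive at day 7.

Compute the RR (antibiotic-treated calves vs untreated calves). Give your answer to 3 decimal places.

0.975

risk, antibiotic-treated calves = 209/523 = 0.3996
risk, untreated calves = 91/222 = 0.4099
RR = 0.3996 / 0.4099 = 0.975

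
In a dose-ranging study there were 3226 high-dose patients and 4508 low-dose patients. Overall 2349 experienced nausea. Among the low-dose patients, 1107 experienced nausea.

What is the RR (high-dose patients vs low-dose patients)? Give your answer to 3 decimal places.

high-dose patients with the outcome: 2349 − 1107 = 1242
high-dose patients without the outcome: 3226 − 1242 = 1984
low-dose patients without the outcome: 4508 − 1107 = 3401
risk, high-dose patients = 1242/3226 = 0.3850
risk, low-dose patients = 1107/4508 = 0.2456
RR = 0.3850 / 0.2456 = 1.568

RR = 1.568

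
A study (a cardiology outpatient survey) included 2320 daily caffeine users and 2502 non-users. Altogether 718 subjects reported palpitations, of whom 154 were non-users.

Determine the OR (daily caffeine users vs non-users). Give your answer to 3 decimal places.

daily caffeine users with the outcome: 718 − 154 = 564
daily caffeine users without the outcome: 2320 − 564 = 1756
non-users without the outcome: 2502 − 154 = 2348
OR = (564 × 2348) / (1756 × 154) = 1324272/270424 ≈ 4.897

OR = 4.897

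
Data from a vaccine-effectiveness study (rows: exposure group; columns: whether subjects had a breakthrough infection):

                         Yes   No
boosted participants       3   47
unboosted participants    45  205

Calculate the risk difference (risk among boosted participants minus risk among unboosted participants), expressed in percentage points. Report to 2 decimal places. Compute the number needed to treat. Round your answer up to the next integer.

RD = -12.00; NNT = 9

risk, boosted participants = 3/50 = 0.0600
risk, unboosted participants = 45/250 = 0.1800
risk difference = 0.0600 − 0.1800 = -0.1200 → -12.00 percentage points
absolute risk difference = 0.120000
1 / 0.120000 = 8.333 → round up → 9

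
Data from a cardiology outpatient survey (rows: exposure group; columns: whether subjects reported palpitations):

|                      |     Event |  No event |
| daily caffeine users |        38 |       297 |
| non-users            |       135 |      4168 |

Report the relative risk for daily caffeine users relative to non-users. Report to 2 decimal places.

3.62

risk, daily caffeine users = 38/335 = 0.11343
risk, non-users = 135/4303 = 0.03137
RR = 0.11343 / 0.03137 = 3.62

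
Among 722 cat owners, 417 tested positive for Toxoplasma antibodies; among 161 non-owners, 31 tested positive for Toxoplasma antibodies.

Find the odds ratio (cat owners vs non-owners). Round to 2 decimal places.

OR = (417 × 130) / (305 × 31) = 54210/9455 ≈ 5.73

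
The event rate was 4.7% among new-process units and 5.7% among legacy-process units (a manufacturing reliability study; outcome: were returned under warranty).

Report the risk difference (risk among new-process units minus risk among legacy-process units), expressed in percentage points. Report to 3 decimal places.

RD = -1.000

risk difference = 0.04700 − 0.05700 = -0.01000 → -1.000 percentage points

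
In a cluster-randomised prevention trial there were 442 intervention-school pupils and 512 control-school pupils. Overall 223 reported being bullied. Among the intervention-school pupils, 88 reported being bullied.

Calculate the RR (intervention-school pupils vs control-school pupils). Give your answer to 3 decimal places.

0.755

intervention-school pupils without the outcome: 442 − 88 = 354
control-school pupils with the outcome: 223 − 88 = 135
control-school pupils without the outcome: 512 − 135 = 377
risk, intervention-school pupils = 88/442 = 0.1991
risk, control-school pupils = 135/512 = 0.2637
RR = 0.1991 / 0.2637 = 0.755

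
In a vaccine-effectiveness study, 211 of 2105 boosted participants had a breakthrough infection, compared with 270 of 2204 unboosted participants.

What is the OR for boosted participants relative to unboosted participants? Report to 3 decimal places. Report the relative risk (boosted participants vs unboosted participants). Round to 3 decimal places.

OR = 0.798; RR = 0.818

odds, boosted participants = 211/1894 = 0.1114
odds, unboosted participants = 270/1934 = 0.1396
OR = 0.1114 / 0.1396 = 0.798
risk, boosted participants = 211/2105 = 0.1002
risk, unboosted participants = 270/2204 = 0.1225
RR = 0.1002 / 0.1225 = 0.818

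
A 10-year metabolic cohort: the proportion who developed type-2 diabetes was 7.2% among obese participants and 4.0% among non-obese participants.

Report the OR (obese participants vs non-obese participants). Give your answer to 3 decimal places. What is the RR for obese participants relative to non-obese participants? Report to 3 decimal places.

odds, obese participants = 0.07200/0.92800 = 0.07759
odds, non-obese participants = 0.04000/0.96000 = 0.04167
OR = 0.07759 / 0.04167 = 1.862
RR = 0.07200 / 0.04000 = 1.800

OR = 1.862; RR = 1.800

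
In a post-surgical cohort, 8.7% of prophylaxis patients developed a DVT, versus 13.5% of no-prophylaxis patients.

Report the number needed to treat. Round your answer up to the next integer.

21

absolute risk difference = 0.048000
1 / 0.048000 = 20.833 → round up → 21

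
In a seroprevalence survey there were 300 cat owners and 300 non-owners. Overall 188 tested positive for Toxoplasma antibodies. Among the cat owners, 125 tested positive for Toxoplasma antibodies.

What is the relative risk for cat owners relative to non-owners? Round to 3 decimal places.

RR: 1.984

cat owners without the outcome: 300 − 125 = 175
non-owners with the outcome: 188 − 125 = 63
non-owners without the outcome: 300 − 63 = 237
risk, cat owners = 125/300 = 0.4167
risk, non-owners = 63/300 = 0.2100
RR = 0.4167 / 0.2100 = 1.984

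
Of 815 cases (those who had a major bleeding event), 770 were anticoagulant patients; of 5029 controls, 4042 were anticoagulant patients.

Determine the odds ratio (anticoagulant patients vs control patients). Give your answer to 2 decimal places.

OR = (770 × 987) / (4042 × 45) = 759990/181890 ≈ 4.18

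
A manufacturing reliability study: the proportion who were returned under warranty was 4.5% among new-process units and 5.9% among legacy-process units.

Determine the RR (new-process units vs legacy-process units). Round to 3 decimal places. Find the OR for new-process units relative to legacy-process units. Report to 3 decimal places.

RR = 0.763; OR = 0.752

RR = 0.04500 / 0.05900 = 0.763
odds, new-process units = 0.04500/0.95500 = 0.04712
odds, legacy-process units = 0.05900/0.94100 = 0.06270
OR = 0.04712 / 0.06270 = 0.752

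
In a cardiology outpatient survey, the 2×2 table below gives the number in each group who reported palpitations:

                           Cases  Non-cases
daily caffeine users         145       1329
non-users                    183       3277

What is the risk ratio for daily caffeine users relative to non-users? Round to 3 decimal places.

risk, daily caffeine users = 145/1474 = 0.0984
risk, non-users = 183/3460 = 0.0529
RR = 0.0984 / 0.0529 = 1.860

RR ≈ 1.860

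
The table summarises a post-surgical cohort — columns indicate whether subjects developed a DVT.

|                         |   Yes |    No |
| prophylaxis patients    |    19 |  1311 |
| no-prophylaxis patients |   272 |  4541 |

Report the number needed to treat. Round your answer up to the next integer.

NNT: 24

risk, prophylaxis patients = 19/1330 = 0.014286
risk, no-prophylaxis patients = 272/4813 = 0.056514
absolute risk difference = 0.042228
1 / 0.042228 = 23.681 → round up → 24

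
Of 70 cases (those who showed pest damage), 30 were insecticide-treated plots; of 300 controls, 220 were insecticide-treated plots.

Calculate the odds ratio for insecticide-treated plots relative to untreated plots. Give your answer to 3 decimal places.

0.273

odds, insecticide-treated plots = 30/220 = 0.1364
odds, untreated plots = 40/80 = 0.5000
OR = 0.1364 / 0.5000 = 0.273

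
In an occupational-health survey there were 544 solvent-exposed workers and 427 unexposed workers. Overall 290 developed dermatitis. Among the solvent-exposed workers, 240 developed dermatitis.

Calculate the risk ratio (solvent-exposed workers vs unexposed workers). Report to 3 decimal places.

solvent-exposed workers without the outcome: 544 − 240 = 304
unexposed workers with the outcome: 290 − 240 = 50
unexposed workers without the outcome: 427 − 50 = 377
risk, solvent-exposed workers = 240/544 = 0.4412
risk, unexposed workers = 50/427 = 0.1171
RR = 0.4412 / 0.1171 = 3.768

RR = 3.768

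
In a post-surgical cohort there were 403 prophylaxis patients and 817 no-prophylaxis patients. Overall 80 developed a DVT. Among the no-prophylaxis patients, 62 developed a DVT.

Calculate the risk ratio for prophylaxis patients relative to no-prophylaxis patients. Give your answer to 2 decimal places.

0.59

prophylaxis patients with the outcome: 80 − 62 = 18
prophylaxis patients without the outcome: 403 − 18 = 385
no-prophylaxis patients without the outcome: 817 − 62 = 755
risk, prophylaxis patients = 18/403 = 0.04467
risk, no-prophylaxis patients = 62/817 = 0.07589
RR = 0.04467 / 0.07589 = 0.59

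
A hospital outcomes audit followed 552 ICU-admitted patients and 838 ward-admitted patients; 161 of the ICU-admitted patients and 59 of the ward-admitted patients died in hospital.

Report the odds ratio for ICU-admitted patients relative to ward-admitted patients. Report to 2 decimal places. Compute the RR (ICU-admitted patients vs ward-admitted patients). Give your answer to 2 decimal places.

OR = 5.44; RR = 4.14

odds, ICU-admitted patients = 161/391 = 0.4118
odds, ward-admitted patients = 59/779 = 0.0757
OR = 0.4118 / 0.0757 = 5.44
risk, ICU-admitted patients = 161/552 = 0.2917
risk, ward-admitted patients = 59/838 = 0.0704
RR = 0.2917 / 0.0704 = 4.14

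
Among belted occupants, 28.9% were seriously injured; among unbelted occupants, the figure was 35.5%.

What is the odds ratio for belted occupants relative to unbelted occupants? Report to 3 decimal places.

0.739

odds, belted occupants = 0.2890/0.7110 = 0.4065
odds, unbelted occupants = 0.3550/0.6450 = 0.5504
OR = 0.4065 / 0.5504 = 0.739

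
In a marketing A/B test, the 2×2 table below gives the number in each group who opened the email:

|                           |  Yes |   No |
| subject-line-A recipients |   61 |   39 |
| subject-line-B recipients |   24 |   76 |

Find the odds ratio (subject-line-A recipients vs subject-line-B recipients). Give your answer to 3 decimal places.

4.953

odds, subject-line-A recipients = 61/39 = 1.5641
odds, subject-line-B recipients = 24/76 = 0.3158
OR = 1.5641 / 0.3158 = 4.953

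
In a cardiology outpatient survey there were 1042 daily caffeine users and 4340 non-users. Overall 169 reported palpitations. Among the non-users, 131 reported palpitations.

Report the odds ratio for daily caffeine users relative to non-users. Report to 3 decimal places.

daily caffeine users with the outcome: 169 − 131 = 38
daily caffeine users without the outcome: 1042 − 38 = 1004
non-users without the outcome: 4340 − 131 = 4209
OR = (38 × 4209) / (1004 × 131) = 159942/131524 ≈ 1.216

1.216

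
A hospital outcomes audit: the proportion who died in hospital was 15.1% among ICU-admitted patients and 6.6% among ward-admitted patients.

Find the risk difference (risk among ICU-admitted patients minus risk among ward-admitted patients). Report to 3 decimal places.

risk difference = 0.1510 − 0.0660 = 0.085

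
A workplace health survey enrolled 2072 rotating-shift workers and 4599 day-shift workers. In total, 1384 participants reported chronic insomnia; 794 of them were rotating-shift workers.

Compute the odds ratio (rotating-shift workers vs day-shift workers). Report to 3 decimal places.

OR: 4.222

rotating-shift workers without the outcome: 2072 − 794 = 1278
day-shift workers with the outcome: 1384 − 794 = 590
day-shift workers without the outcome: 4599 − 590 = 4009
OR = (794 × 4009) / (1278 × 590) = 3183146/754020 ≈ 4.222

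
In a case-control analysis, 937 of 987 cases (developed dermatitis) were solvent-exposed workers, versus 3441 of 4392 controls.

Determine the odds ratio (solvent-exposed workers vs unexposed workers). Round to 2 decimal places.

OR = (937 × 951) / (3441 × 50) = 891087/172050 ≈ 5.18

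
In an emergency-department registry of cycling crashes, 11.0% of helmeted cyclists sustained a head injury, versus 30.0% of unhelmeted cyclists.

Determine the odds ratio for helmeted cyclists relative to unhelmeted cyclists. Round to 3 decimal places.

odds, helmeted cyclists = 0.1100/0.8900 = 0.1236
odds, unhelmeted cyclists = 0.3000/0.7000 = 0.4286
OR = 0.1236 / 0.4286 = 0.288

0.288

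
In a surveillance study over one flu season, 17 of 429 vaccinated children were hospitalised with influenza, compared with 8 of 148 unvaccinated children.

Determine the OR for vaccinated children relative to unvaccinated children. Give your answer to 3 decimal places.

OR = (17 × 140) / (412 × 8) = 2380/3296 ≈ 0.722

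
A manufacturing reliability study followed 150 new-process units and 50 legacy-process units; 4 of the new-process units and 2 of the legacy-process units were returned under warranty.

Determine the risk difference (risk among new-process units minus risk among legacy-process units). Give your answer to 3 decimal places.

-0.013

risk, new-process units = 4/150 = 0.02667
risk, legacy-process units = 2/50 = 0.04000
risk difference = 0.02667 − 0.04000 = -0.013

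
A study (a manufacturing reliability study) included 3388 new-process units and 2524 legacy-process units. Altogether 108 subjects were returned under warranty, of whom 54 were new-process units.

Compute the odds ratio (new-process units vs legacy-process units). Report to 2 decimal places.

new-process units without the outcome: 3388 − 54 = 3334
legacy-process units with the outcome: 108 − 54 = 54
legacy-process units without the outcome: 2524 − 54 = 2470
OR = (54 × 2470) / (3334 × 54) = 133380/180036 ≈ 0.74

0.74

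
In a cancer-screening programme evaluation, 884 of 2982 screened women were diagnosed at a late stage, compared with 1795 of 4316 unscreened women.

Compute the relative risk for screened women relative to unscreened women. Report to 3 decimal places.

RR: 0.713

risk, screened women = 884/2982 = 0.2964
risk, unscreened women = 1795/4316 = 0.4159
RR = 0.2964 / 0.4159 = 0.713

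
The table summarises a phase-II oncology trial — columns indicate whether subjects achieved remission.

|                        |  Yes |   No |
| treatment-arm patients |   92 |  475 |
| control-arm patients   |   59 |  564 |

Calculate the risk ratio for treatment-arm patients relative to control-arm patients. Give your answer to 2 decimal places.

1.71

risk, treatment-arm patients = 92/567 = 0.1623
risk, control-arm patients = 59/623 = 0.0947
RR = 0.1623 / 0.0947 = 1.71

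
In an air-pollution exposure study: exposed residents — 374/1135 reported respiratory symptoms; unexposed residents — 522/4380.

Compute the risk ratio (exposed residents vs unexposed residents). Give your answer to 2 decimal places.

RR: 2.76

risk, exposed residents = 374/1135 = 0.3295
risk, unexposed residents = 522/4380 = 0.1192
RR = 0.3295 / 0.1192 = 2.76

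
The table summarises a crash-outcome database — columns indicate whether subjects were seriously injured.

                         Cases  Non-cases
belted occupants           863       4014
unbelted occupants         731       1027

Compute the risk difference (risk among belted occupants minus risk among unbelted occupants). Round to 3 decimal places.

risk, belted occupants = 863/4877 = 0.1770
risk, unbelted occupants = 731/1758 = 0.4158
risk difference = 0.1770 − 0.4158 = -0.239

-0.239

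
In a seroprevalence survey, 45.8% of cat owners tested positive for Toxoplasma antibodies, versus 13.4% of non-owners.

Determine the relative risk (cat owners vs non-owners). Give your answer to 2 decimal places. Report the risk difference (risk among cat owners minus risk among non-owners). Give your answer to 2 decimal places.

RR = 0.4580 / 0.1340 = 3.42
risk difference = 0.4580 − 0.1340 = 0.32

RR = 3.42; RD = 0.32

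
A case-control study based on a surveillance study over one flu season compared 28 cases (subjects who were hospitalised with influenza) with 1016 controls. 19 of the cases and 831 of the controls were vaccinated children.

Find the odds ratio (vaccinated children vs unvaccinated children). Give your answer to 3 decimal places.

OR = (19 × 185) / (831 × 9) = 3515/7479 ≈ 0.470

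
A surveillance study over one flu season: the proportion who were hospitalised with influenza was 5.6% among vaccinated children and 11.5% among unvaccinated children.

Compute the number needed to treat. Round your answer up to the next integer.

17

absolute risk difference = 0.059000
1 / 0.059000 = 16.949 → round up → 17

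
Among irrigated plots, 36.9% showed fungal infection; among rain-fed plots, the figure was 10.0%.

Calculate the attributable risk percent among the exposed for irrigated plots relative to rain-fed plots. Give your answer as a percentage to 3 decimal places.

AR% = (0.3690 − 0.1000) / 0.3690 = 0.7290 → 72.900%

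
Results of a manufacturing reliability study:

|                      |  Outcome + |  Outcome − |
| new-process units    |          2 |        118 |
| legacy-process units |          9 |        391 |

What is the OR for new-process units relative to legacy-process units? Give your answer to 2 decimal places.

odds, new-process units = 2/118 = 0.01695
odds, legacy-process units = 9/391 = 0.02302
OR = 0.01695 / 0.02302 = 0.74

OR: 0.74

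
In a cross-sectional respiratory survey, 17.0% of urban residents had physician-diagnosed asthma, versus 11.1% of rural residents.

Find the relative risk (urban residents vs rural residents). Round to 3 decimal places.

RR = 0.1700 / 0.1110 = 1.532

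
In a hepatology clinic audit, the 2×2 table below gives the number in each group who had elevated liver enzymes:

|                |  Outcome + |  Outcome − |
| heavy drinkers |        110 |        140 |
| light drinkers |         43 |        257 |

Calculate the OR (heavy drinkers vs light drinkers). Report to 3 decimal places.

OR: 4.696

odds, heavy drinkers = 110/140 = 0.7857
odds, light drinkers = 43/257 = 0.1673
OR = 0.7857 / 0.1673 = 4.696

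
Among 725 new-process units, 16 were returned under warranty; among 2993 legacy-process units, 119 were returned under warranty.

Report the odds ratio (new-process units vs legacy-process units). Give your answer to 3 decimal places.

odds, new-process units = 16/709 = 0.02257
odds, legacy-process units = 119/2874 = 0.04141
OR = 0.02257 / 0.04141 = 0.545

OR = 0.545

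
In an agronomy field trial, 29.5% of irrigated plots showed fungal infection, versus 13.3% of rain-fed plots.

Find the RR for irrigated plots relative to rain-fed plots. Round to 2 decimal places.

RR = 0.2950 / 0.1330 = 2.22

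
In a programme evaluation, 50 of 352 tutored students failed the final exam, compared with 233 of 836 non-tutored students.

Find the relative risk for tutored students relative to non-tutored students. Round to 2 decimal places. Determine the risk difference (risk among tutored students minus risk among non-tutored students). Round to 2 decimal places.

RR = 0.51; RD = -0.14

risk, tutored students = 50/352 = 0.1420
risk, non-tutored students = 233/836 = 0.2787
RR = 0.1420 / 0.2787 = 0.51
risk difference = 0.1420 − 0.2787 = -0.14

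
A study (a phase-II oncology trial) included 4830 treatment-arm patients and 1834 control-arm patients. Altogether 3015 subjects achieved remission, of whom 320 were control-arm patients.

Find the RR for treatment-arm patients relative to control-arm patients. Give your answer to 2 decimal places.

treatment-arm patients with the outcome: 3015 − 320 = 2695
treatment-arm patients without the outcome: 4830 − 2695 = 2135
control-arm patients without the outcome: 1834 − 320 = 1514
risk, treatment-arm patients = 2695/4830 = 0.5580
risk, control-arm patients = 320/1834 = 0.1745
RR = 0.5580 / 0.1745 = 3.20

3.20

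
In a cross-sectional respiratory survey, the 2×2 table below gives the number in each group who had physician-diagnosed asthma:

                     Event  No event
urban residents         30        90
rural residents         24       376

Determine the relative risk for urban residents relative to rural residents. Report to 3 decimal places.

risk, urban residents = 30/120 = 0.2500
risk, rural residents = 24/400 = 0.0600
RR = 0.2500 / 0.0600 = 4.167

RR = 4.167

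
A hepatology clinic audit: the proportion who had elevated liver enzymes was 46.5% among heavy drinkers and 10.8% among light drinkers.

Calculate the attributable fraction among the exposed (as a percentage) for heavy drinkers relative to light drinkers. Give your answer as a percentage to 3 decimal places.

AR% = (0.4650 − 0.1080) / 0.4650 = 0.7677 → 76.774%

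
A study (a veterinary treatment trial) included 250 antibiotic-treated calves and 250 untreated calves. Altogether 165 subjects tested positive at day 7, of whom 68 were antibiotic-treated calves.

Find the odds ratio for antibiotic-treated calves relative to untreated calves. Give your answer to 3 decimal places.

antibiotic-treated calves without the outcome: 250 − 68 = 182
untreated calves with the outcome: 165 − 68 = 97
untreated calves without the outcome: 250 − 97 = 153
odds, antibiotic-treated calves = 68/182 = 0.3736
odds, untreated calves = 97/153 = 0.6340
OR = 0.3736 / 0.6340 = 0.589

OR ≈ 0.589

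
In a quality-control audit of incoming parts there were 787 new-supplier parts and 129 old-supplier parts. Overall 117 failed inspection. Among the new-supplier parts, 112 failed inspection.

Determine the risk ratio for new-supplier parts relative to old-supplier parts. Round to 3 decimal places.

new-supplier parts without the outcome: 787 − 112 = 675
old-supplier parts with the outcome: 117 − 112 = 5
old-supplier parts without the outcome: 129 − 5 = 124
risk, new-supplier parts = 112/787 = 0.14231
risk, old-supplier parts = 5/129 = 0.03876
RR = 0.14231 / 0.03876 = 3.672

RR = 3.672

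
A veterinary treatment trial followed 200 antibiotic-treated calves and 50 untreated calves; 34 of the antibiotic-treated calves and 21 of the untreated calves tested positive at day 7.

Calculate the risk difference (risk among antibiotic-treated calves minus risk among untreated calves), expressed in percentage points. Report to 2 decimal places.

RD = -25.00

risk, antibiotic-treated calves = 34/200 = 0.1700
risk, untreated calves = 21/50 = 0.4200
risk difference = 0.1700 − 0.4200 = -0.2500 → -25.00 percentage points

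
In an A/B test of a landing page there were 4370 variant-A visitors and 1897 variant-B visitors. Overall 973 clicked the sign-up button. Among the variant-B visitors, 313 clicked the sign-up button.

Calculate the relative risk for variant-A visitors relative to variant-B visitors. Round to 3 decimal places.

variant-A visitors with the outcome: 973 − 313 = 660
variant-A visitors without the outcome: 4370 − 660 = 3710
variant-B visitors without the outcome: 1897 − 313 = 1584
risk, variant-A visitors = 660/4370 = 0.1510
risk, variant-B visitors = 313/1897 = 0.1650
RR = 0.1510 / 0.1650 = 0.915

RR ≈ 0.915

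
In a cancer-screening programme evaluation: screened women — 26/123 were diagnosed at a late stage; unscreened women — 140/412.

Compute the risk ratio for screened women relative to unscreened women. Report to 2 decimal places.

risk, screened women = 26/123 = 0.2114
risk, unscreened women = 140/412 = 0.3398
RR = 0.2114 / 0.3398 = 0.62

0.62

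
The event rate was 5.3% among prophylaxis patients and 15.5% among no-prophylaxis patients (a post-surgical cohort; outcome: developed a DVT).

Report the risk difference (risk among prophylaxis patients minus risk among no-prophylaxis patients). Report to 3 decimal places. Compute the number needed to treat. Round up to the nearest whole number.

RD = -0.102; NNT = 10

risk difference = 0.0530 − 0.1550 = -0.102
absolute risk difference = 0.102000
1 / 0.102000 = 9.804 → round up → 10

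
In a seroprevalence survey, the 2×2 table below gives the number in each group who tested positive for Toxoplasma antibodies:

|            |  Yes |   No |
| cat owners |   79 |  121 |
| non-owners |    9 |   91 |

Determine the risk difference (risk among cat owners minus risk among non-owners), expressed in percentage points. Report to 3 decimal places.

risk, cat owners = 79/200 = 0.3950
risk, non-owners = 9/100 = 0.0900
risk difference = 0.3950 − 0.0900 = 0.3050 → 30.500 percentage points

RD = 30.500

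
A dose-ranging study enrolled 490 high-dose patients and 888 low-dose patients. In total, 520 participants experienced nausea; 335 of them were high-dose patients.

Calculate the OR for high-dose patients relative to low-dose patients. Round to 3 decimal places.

8.213

high-dose patients without the outcome: 490 − 335 = 155
low-dose patients with the outcome: 520 − 335 = 185
low-dose patients without the outcome: 888 − 185 = 703
OR = (335 × 703) / (155 × 185) = 235505/28675 ≈ 8.213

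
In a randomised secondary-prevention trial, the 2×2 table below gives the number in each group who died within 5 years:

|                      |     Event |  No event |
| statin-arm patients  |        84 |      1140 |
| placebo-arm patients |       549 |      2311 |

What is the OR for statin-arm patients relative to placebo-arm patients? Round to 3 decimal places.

OR ≈ 0.310

odds, statin-arm patients = 84/1140 = 0.0737
odds, placebo-arm patients = 549/2311 = 0.2376
OR = 0.0737 / 0.2376 = 0.310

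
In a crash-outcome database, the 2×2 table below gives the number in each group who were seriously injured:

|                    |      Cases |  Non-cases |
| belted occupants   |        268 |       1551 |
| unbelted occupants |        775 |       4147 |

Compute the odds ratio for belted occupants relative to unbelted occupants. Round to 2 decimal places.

odds, belted occupants = 268/1551 = 0.1728
odds, unbelted occupants = 775/4147 = 0.1869
OR = 0.1728 / 0.1869 = 0.92

OR = 0.92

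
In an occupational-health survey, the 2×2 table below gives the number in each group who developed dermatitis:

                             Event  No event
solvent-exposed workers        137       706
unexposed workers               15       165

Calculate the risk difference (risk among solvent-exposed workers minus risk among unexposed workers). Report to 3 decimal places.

risk, solvent-exposed workers = 137/843 = 0.1625
risk, unexposed workers = 15/180 = 0.0833
risk difference = 0.1625 − 0.0833 = 0.079

0.079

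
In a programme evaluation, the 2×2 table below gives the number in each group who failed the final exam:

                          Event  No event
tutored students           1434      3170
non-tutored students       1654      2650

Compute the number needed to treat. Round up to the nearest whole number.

risk, tutored students = 1434/4604 = 0.311468
risk, non-tutored students = 1654/4304 = 0.384294
absolute risk difference = 0.072825
1 / 0.072825 = 13.732 → round up → 14

NNT = 14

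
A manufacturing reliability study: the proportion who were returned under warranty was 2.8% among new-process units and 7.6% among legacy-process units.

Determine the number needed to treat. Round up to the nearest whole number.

absolute risk difference = 0.048000
1 / 0.048000 = 20.833 → round up → 21

21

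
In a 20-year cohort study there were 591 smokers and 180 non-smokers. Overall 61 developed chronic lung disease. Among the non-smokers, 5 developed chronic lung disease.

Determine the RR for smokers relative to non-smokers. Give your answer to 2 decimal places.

3.41

smokers with the outcome: 61 − 5 = 56
smokers without the outcome: 591 − 56 = 535
non-smokers without the outcome: 180 − 5 = 175
risk, smokers = 56/591 = 0.09475
risk, non-smokers = 5/180 = 0.02778
RR = 0.09475 / 0.02778 = 3.41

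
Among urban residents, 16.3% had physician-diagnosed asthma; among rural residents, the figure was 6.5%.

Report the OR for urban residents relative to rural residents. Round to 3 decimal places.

odds, urban residents = 0.1630/0.8370 = 0.1947
odds, rural residents = 0.0650/0.9350 = 0.0695
OR = 0.1947 / 0.0695 = 2.801

OR ≈ 2.801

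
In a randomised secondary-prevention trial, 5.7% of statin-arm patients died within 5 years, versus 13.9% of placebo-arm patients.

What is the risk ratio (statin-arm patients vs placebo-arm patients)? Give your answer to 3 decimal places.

RR = 0.0570 / 0.1390 = 0.410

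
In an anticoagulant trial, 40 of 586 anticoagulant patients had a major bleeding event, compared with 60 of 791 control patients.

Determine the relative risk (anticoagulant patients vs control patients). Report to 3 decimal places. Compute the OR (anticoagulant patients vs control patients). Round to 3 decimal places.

RR = 0.900; OR = 0.893

risk, anticoagulant patients = 40/586 = 0.0683
risk, control patients = 60/791 = 0.0759
RR = 0.0683 / 0.0759 = 0.900
odds, anticoagulant patients = 40/546 = 0.0733
odds, control patients = 60/731 = 0.0821
OR = 0.0733 / 0.0821 = 0.893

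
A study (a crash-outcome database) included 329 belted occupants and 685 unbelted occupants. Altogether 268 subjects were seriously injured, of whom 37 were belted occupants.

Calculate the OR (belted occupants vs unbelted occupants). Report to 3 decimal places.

0.249

belted occupants without the outcome: 329 − 37 = 292
unbelted occupants with the outcome: 268 − 37 = 231
unbelted occupants without the outcome: 685 − 231 = 454
OR = (37 × 454) / (292 × 231) = 16798/67452 ≈ 0.249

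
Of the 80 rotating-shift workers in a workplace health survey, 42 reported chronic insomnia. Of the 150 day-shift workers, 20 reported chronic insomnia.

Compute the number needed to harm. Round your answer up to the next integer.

risk, rotating-shift workers = 42/80 = 0.525000
risk, day-shift workers = 20/150 = 0.133333
absolute risk difference = 0.391667
1 / 0.391667 = 2.553 → round up → 3

3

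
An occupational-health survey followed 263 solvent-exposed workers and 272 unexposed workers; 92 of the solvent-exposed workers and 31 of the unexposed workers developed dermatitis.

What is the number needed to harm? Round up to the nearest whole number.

NNH: 5

risk, solvent-exposed workers = 92/263 = 0.349810
risk, unexposed workers = 31/272 = 0.113971
absolute risk difference = 0.235839
1 / 0.235839 = 4.240 → round up → 5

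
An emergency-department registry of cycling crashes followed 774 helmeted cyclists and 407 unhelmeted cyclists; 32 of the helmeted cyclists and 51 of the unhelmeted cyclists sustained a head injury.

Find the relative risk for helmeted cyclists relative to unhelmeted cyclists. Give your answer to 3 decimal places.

0.330

risk, helmeted cyclists = 32/774 = 0.04134
risk, unhelmeted cyclists = 51/407 = 0.12531
RR = 0.04134 / 0.12531 = 0.330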